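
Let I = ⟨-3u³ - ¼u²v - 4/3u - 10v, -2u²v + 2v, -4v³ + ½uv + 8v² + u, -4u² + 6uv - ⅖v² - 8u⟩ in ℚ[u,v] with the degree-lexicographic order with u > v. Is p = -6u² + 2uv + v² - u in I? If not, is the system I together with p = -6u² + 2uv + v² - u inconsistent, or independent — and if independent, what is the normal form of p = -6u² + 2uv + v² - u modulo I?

First compute the reduced Gröbner basis of I by Buchberger's algorithm.
f_1 = -3u³ - ¼u²v - 4/3u - 10v, LT = u³.
f_2 = -2u²v + 2v, LT = u²v.
f_3 = -4v³ + ½uv + 8v² + u, LT = v³.
f_4 = -4u² + 6uv - ⅖v² - 8u, LT = u².

S(f_1,f_2): lcm = u³v. S = 1/12u²v² + 13/9uv + 10/3v².
  reduce S modulo (f_1, f_2, f_3, f_4):
  remainder 13/9uv + 41/12v² ≠ 0; add h_5 = 13/9uv + 41/12v² to the basis.

S(f_1,f_4): lcm = u³. S = 19/12u²v - 1/10uv² - 2u² + 4/9u + 10/3v.
  reduce S modulo (f_1, f_2, f_3, f_4, h_5):
  remainder 1665511/216320v² + 84307/18720u + 59/12v ≠ 0; add h_6 = 1665511/216320v² + 84307/18720u + 59/12v to the basis.

S(f_2,f_3): lcm = u²v³. S = ⅛u³v + 2u²v² + ¼u³ - v³.
  reduce S modulo (f_1, f_2, f_3, f_4, h_5, h_6):
  remainder -13/36u - 41/48v ≠ 0; add h_7 = -13/36u - 41/48v to the basis.

S(f_2,f_4): lcm = u²v. S = 3/2uv² - 1/10v³ - 2uv - v.
  reduce S modulo (f_1, f_2, f_3, f_4, h_5, h_6, h_7):
  remainder 21495379/433032860v ≠ 0; add h_8 = 21495379/433032860v to the basis.

The other S-polynomials (S(f_1,f_3), S(f_3,f_4), S(f_1,h_5), S(f_2,h_5), S(f_3,h_5), S(f_4,h_5), S(f_1,h_6), S(f_2,h_6), S(f_3,h_6), S(f_4,h_6), S(h_5,h_6), S(f_1,h_7), S(f_2,h_7), S(f_3,h_7), S(f_4,h_7), S(h_5,h_7), S(h_6,h_7), S(f_1,h_8), S(f_2,h_8), S(f_3,h_8), S(f_4,h_8), S(h_5,h_8), S(h_6,h_8), S(h_7,h_8)) all reduce to 0 modulo the current basis, so we have a Gröbner basis.
Inter-reduce: drop elements whose leading term is divisible by another's, tail-reduce, and make monic.
Reduced Gröbner basis: {u, v}.
Label its elements g_1 = u, g_2 = v.

Reduce p = -6u² + 2uv + v² - u modulo G:
  leading term u²: subtract (-6u)·g_1 from -6u² + 2uv + v² - u → 2uv + v² - u
  leading term uv: subtract (2v)·g_1 from 2uv + v² - u → v² - u
  leading term v²: subtract (v)·g_2 from v² - u → -u
  leading term u: subtract (-1)·g_1 from -u → 0
  normal form = 0.
Since the normal form is 0, p ∈ I.

-6u² + 2uv + v² - u lies in I (it reduces to 0).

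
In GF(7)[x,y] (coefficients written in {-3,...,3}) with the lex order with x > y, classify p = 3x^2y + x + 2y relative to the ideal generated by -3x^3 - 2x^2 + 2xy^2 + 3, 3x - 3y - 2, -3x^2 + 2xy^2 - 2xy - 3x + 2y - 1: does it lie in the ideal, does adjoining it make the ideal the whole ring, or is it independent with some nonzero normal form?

First compute the reduced Gröbner basis of I by Buchberger's algorithm.
f_1 = -3x^3 - 2x^2 + 2xy^2 + 3, LT = x^3.
f_2 = 3x - 3y - 2, LT = x.
f_3 = -3x^2 + 2xy^2 - 2xy - 3x + 2y - 1, LT = x^2.

S(f_1,f_2): lcm = x^3. S = x^2y - x^2 - 3xy^2 - 1.
  leading term x^2y: subtract (-2xy)·f_2 from x^2y - x^2 - 3xy^2 - 1 → -x^2 - 2xy^2 + 3xy - 1
  leading term x^2: subtract (2x)·f_2 from -x^2 - 2xy^2 + 3xy - 1 → -2xy^2 + 2xy - 3x - 1
  leading term xy^2: subtract (-3y^2)·f_2 from -2xy^2 + 2xy - 3x - 1 → 2xy - 3x - 2y^3 + y^2 - 1
  leading term xy: subtract (3y)·f_2 from 2xy - 3x - 2y^3 + y^2 - 1 → -3x - 2y^3 + 3y^2 - y - 1
  leading term x: subtract (-1)·f_2 from -3x - 2y^3 + 3y^2 - y - 1 → -2y^3 + 3y^2 + 3y - 3
  leading term y^3: no divisor's leading term divides it; move -2y^3 to the remainder.
  leading term y^2: no divisor's leading term divides it; move 3y^2 to the remainder.
  leading term y: no divisor's leading term divides it; move 3y to the remainder.
  leading term 1: no divisor's leading term divides it; move -3 to the remainder.
  remainder -2y^3 + 3y^2 + 3y - 3 ≠ 0; add h_4 = -2y^3 + 3y^2 + 3y - 3 to the basis.

S(f_1,f_3): lcm = x^3. S = 3x^2y^2 - 3x^2y + 2x^2 - 3xy^2 + 3xy + 2x - 1.
  leading term x^2y^2: subtract (xy^2)·f_2 from 3x^2y^2 - 3x^2y + 2x^2 - 3xy^2 + 3xy + 2x - 1 → -3x^2y + 2x^2 + 3xy^3 - xy^2 + 3xy + 2x - 1
  leading term x^2y: subtract (-xy)·f_2 from -3x^2y + 2x^2 + 3xy^3 - xy^2 + 3xy + 2x - 1 → 2x^2 + 3xy^3 + 3xy^2 + xy + 2x - 1
  leading term x^2: subtract (3x)·f_2 from 2x^2 + 3xy^3 + 3xy^2 + xy + 2x - 1 → 3xy^3 + 3xy^2 + 3xy + x - 1
  leading term xy^3: subtract (y^3)·f_2 from 3xy^3 + 3xy^2 + 3xy + x - 1 → 3xy^2 + 3xy + x + 3y^4 + 2y^3 - 1
  leading term xy^2: subtract (y^2)·f_2 from 3xy^2 + 3xy + x + 3y^4 + 2y^3 - 1 → 3xy + x + 3y^4 - 2y^3 + 2y^2 - 1
  leading term xy: subtract (y)·f_2 from 3xy + x + 3y^4 - 2y^3 + 2y^2 - 1 → x + 3y^4 - 2y^3 - 2y^2 + 2y - 1
  leading term x: subtract (-2)·f_2 from x + 3y^4 - 2y^3 - 2y^2 + 2y - 1 → 3y^4 - 2y^3 - 2y^2 + 3y + 2
  leading term y^4: subtract (2y)·h_4 from 3y^4 - 2y^3 - 2y^2 + 3y + 2 → -y^3 - y^2 + 2y + 2
  leading term y^3: subtract (-3)·h_4 from -y^3 - y^2 + 2y + 2 → y^2 - 3y
  leading term y^2: no divisor's leading term divides it; move y^2 to the remainder.
  leading term y: no divisor's leading term divides it; move -3y to the remainder.
  remainder y^2 - 3y ≠ 0; add h_5 = y^2 - 3y to the basis.

S(f_2,f_3): lcm = x^2. S = 3xy^2 + 3xy + 3x + 3y + 2.
  leading term xy^2: subtract (y^2)·f_2 from 3xy^2 + 3xy + 3x + 3y + 2 → 3xy + 3x + 3y^3 + 2y^2 + 3y + 2
  leading term xy: subtract (y)·f_2 from 3xy + 3x + 3y^3 + 2y^2 + 3y + 2 → 3x + 3y^3 - 2y^2 - 2y + 2
  leading term x: subtract (1)·f_2 from 3x + 3y^3 - 2y^2 - 2y + 2 → 3y^3 - 2y^2 + y - 3
  leading term y^3: subtract (2)·h_4 from 3y^3 - 2y^2 + y - 3 → -y^2 + 2y + 3
  leading term y^2: subtract (-1)·h_5 from -y^2 + 2y + 3 → -y + 3
  leading term y: no divisor's leading term divides it; move -y to the remainder.
  leading term 1: no divisor's leading term divides it; move 3 to the remainder.
  remainder -y + 3 ≠ 0; add h_6 = -y + 3 to the basis.

S(f_1,h_4): leading monomials are coprime, so the S-polynomial reduces to 0 (Buchberger's first criterion).
S(f_2,h_4): leading monomials are coprime, so the S-polynomial reduces to 0 (Buchberger's first criterion).
S(f_3,h_4): leading monomials are coprime, so the S-polynomial reduces to 0 (Buchberger's first criterion).
S(f_1,h_5): leading monomials are coprime, so the S-polynomial reduces to 0 (Buchberger's first criterion).
S(f_2,h_5): leading monomials are coprime, so the S-polynomial reduces to 0 (Buchberger's first criterion).
S(f_3,h_5): leading monomials are coprime, so the S-polynomial reduces to 0 (Buchberger's first criterion).
S(h_4,h_5): lcm = y^3. S = -2y^2 + 2y - 2.
  leading term y^2: subtract (-2)·h_5 from -2y^2 + 2y - 2 → 3y - 2
  leading term y: subtract (-3)·h_6 from 3y - 2 → 0
  remainder 0.

S(f_1,h_6): leading monomials are coprime, so the S-polynomial reduces to 0 (Buchberger's first criterion).
S(f_2,h_6): leading monomials are coprime, so the S-polynomial reduces to 0 (Buchberger's first criterion).
S(f_3,h_6): leading monomials are coprime, so the S-polynomial reduces to 0 (Buchberger's first criterion).
S(h_4,h_6): lcm = y^3. S = -2y^2 + 2y - 2.
  leading term y^2: subtract (-2)·h_5 from -2y^2 + 2y - 2 → 3y - 2
  leading term y: subtract (-3)·h_6 from 3y - 2 → 0
  remainder 0.

S(h_5,h_6): lcm = y^2. S = 0.
  remainder 0.

Every S-polynomial of the final basis reduces to 0, so we have a Gröbner basis.
Inter-reduce: drop elements whose leading term is divisible by another's, tail-reduce, and make monic.
Reduced Gröbner basis: {x + 1, y - 3}.
Label its elements g_1 = x + 1, g_2 = y - 3.

Reduce p = 3x^2y + x + 2y modulo G:
  leading term x^2y: subtract (3xy)·g_1 from 3x^2y + x + 2y → -3xy + x + 2y
  leading term xy: subtract (-3y)·g_1 from -3xy + x + 2y → x - 2y
  leading term x: subtract (1)·g_1 from x - 2y → -2y - 1
  leading term y: subtract (-2)·g_2 from -2y - 1 → 0
  normal form = 0.
Since the normal form is 0, p ∈ I.

Ideal membership is decidable via reduction modulo a Gröbner basis.

3x^2y + x + 2y lies in I (it reduces to 0).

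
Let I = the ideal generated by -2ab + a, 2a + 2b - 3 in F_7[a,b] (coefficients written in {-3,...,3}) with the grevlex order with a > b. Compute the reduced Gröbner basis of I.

f_1 = -2ab + a, LT = ab.
f_2 = 2a + 2b - 3, LT = a.

S(f_1,f_2): lcm = ab. S = -b^2 + 3a - 2b.
  reduce S modulo (f_1, f_2):
  remainder -b^2 + 2b + 1 ≠ 0; add g_3 = -b^2 + 2b + 1 to the basis.

The other S-polynomials (S(f_1,g_3), S(f_2,g_3)) all reduce to 0 modulo the current basis, so we have a Gröbner basis.
Inter-reduce: drop elements whose leading term is divisible by another's, tail-reduce, and make monic.

G = {b^2 - 2b - 1, a + b + 2}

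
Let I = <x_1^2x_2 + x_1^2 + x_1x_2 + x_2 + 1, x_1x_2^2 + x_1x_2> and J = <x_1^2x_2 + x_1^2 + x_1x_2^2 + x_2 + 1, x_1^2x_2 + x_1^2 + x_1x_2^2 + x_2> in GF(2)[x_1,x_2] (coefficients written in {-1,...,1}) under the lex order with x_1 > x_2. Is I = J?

Equality of ideals is decidable: compute both reduced Gröbner bases (unique for the ordering) and check whether they agree.
Buchberger on the first generating set:
f_1 = x_1^2x_2 + x_1^2 + x_1x_2 + x_2 + 1, LT = x_1^2x_2.
f_2 = x_1x_2^2 + x_1x_2, LT = x_1x_2^2.

S(f_1,f_2): lcm = x_1^2x_2^2. S = x_1x_2^2 + x_2^2 + x_2.
  reduce S modulo (f_1, f_2):
  remainder x_1x_2 + x_2^2 + x_2 ≠ 0; add g_3 = x_1x_2 + x_2^2 + x_2 to the basis.

S(f_1,g_3): lcm = x_1^2x_2. S = x_1^2 + x_1x_2^2 + x_2 + 1.
  reduce S modulo (f_1, f_2, g_3):
  remainder x_1^2 + x_2^2 + 1 ≠ 0; add g_4 = x_1^2 + x_2^2 + 1 to the basis.

S(f_2,g_3): lcm = x_1x_2^2. S = x_1x_2 + x_2^3 + x_2^2.
  reduce S modulo (f_1, f_2, g_3, g_4):
  remainder x_2^3 + x_2 ≠ 0; add g_5 = x_2^3 + x_2 to the basis.

The other S-polynomials (S(f_1,g_4), S(f_2,g_4), S(g_3,g_4), S(f_1,g_5), S(f_2,g_5), S(g_3,g_5), S(g_4,g_5)) all reduce to 0 modulo the current basis, so we have a Gröbner basis.
Inter-reduce: drop elements whose leading term is divisible by another's, tail-reduce, and make monic.
Reduced Gröbner basis: {x_1^2 + x_2^2 + 1, x_1x_2 + x_2^2 + x_2, x_2^3 + x_2}.

Buchberger on the second generating set:
h_1 = x_1^2x_2 + x_1^2 + x_1x_2^2 + x_2 + 1, LT = x_1^2x_2.
h_2 = x_1^2x_2 + x_1^2 + x_1x_2^2 + x_2, LT = x_1^2x_2.

S(h_1,h_2): lcm = x_1^2x_2. S = 1.
  reduce S modulo (h_1, h_2):
  remainder 1 ≠ 0; add k_3 = 1 to the basis.

The other S-polynomials (S(h_1,k_3), S(h_2,k_3)) all reduce to 0 modulo the current basis, so we have a Gröbner basis.
Inter-reduce: drop elements whose leading term is divisible by another's, tail-reduce, and make monic.
Reduced Gröbner basis: {1}.

The bases are distinct; the ideals are different.

No, the ideals differ.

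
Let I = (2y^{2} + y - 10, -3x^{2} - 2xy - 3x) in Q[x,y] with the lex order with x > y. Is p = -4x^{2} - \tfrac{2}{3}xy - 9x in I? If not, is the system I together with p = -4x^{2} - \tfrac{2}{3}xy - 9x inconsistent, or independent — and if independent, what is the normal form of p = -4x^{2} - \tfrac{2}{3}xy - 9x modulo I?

-4x^{2} - \tfrac{2}{3}xy - 9x is independent of I; its normal form modulo I is 2xy - 5x.

First compute the reduced Gröbner basis of I by Buchberger's algorithm.
f_1 = 2y^{2} + y - 10, LT = y^{2}.
f_2 = -3x^{2} - 2xy - 3x, LT = x^{2}.

The S-polynomials (S(f_1,f_2)) all reduce to 0 modulo the current basis, so we have a Gröbner basis.
Inter-reduce: drop elements whose leading term is divisible by another's, tail-reduce, and make monic.
Reduced Gröbner basis: {x^{2} + \tfrac{2}{3}xy + x, y^{2} + \tfrac{1}{2}y - 5}.
Label its elements g_1 = x^{2} + \tfrac{2}{3}xy + x, g_2 = y^{2} + \tfrac{1}{2}y - 5.

Reduce p = -4x^{2} - \tfrac{2}{3}xy - 9x modulo G:
  leading term x^{2}: subtract (-4)·g_1 from -4x^{2} - \tfrac{2}{3}xy - 9x → 2xy - 5x
  leading term xy: no divisor's leading term divides it; move 2xy to the remainder.
  leading term x: no divisor's leading term divides it; move -5x to the remainder.
  normal form = 2xy - 5x.
The normal form is nonzero, so p ∉ I. Since p minus its normal form lies in I, I + (p) = I + (r) where r = 2xy - 5x; decide whether this ideal is the whole ring.
Run Buchberger on G together with r (pairs among the g_i already reduce to 0 since G is a Gröbner basis):
g_1 = x^{2} + \tfrac{2}{3}xy + x, LT = x^{2}.
g_2 = y^{2} + \tfrac{1}{2}y - 5, LT = y^{2}.
r = 2xy - 5x, LT = xy.

S(g_1,r): lcm = x^{2}y. S = \tfrac{5}{2}x^{2} + \tfrac{2}{3}xy^{2} + xy.
  leading term x^{2}: subtract (\tfrac{5}{2})·g_1 from \tfrac{5}{2}x^{2} + \tfrac{2}{3}xy^{2} + xy → \tfrac{2}{3}xy^{2} - \tfrac{2}{3}xy - \tfrac{5}{2}x
  leading term xy^{2}: subtract (\tfrac{2}{3}x)·g_2 from \tfrac{2}{3}xy^{2} - \tfrac{2}{3}xy - \tfrac{5}{2}x → -xy + \tfrac{5}{6}x
  leading term xy: subtract (-\tfrac{1}{2})·r from -xy + \tfrac{5}{6}x → -\tfrac{5}{3}x
  leading term x: no divisor's leading term divides it; move -\tfrac{5}{3}x to the remainder.
  remainder -\tfrac{5}{3}x ≠ 0; add m_4 = -\tfrac{5}{3}x to the basis.

The other S-polynomials (S(g_1,g_2), S(g_2,r), S(g_1,m_4), S(g_2,m_4), S(r,m_4)) all reduce to 0 modulo the current basis, so we have a Gröbner basis.
Inter-reduce: drop elements whose leading term is divisible by another's, tail-reduce, and make monic.
Reduced Gröbner basis: {x, y^{2} + \tfrac{1}{2}y - 5}.
The reduced Gröbner basis of I + (p) is {x, y^{2} + \tfrac{1}{2}y - 5} ≠ {1}, a proper ideal, so the enlarged system stays consistent: p is independent of I, with normal form 2xy - 5x.

The remainder on division by a Gröbner basis is unique — it is the normal form.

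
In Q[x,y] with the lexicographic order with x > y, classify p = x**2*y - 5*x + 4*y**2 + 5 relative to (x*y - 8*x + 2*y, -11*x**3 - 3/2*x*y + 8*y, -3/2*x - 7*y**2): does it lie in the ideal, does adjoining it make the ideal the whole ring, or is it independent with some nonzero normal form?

First compute the reduced Gröbner basis of I by Buchberger's algorithm.
f_1 = x*y - 8*x + 2*y, LT = x*y.
f_2 = -11*x**3 - 3/2*x*y + 8*y, LT = x**3.
f_3 = -3/2*x - 7*y**2, LT = x.

S(f_1,f_2): lcm = x**3*y. S = -8*x**3 + 2*x**2*y - 3/22*x*y**2 + 8/11*y**2.
  leading term x**3: subtract (8/11)·f_2 from -8*x**3 + 2*x**2*y - 3/22*x*y**2 + 8/11*y**2 → 2*x**2*y - 3/22*x*y**2 + 12/11*x*y + 8/11*y**2 - 64/11*y
  leading term x**2*y: subtract (2*x)·f_1 from 2*x**2*y - 3/22*x*y**2 + 12/11*x*y + 8/11*y**2 - 64/11*y → 16*x**2 - 3/22*x*y**2 - 32/11*x*y + 8/11*y**2 - 64/11*y
  leading term x**2: subtract (-32/3*x)·f_3 from 16*x**2 - 3/22*x*y**2 - 32/11*x*y + 8/11*y**2 - 64/11*y → -4937/66*x*y**2 - 32/11*x*y + 8/11*y**2 - 64/11*y
  leading term x*y**2: subtract (-4937/66*y)·f_1 from -4937/66*x*y**2 - 32/11*x*y + 8/11*y**2 - 64/11*y → -1804/3*x*y + 451/3*y**2 - 64/11*y
  leading term x*y: subtract (-1804/3)·f_1 from -1804/3*x*y + 451/3*y**2 - 64/11*y → -14432/3*x + 451/3*y**2 + 39496/33*y
  leading term x: subtract (28864/9)·f_3 from -14432/3*x + 451/3*y**2 + 39496/33*y → 203401/9*y**2 + 39496/33*y
  leading term y**2: no divisor's leading term divides it; move 203401/9*y**2 to the remainder.
  leading term y: no divisor's leading term divides it; move 39496/33*y to the remainder.
  remainder 203401/9*y**2 + 39496/33*y ≠ 0; add h_4 = 203401/9*y**2 + 39496/33*y to the basis.

S(f_1,f_3): lcm = x*y. S = -8*x - 14/3*y**3 + 2*y.
  leading term x: subtract (16/3)·f_3 from -8*x - 14/3*y**3 + 2*y → -14/3*y**3 + 112/3*y**2 + 2*y
  leading term y**3: subtract (-42/203401*y)·h_4 from -14/3*y**3 + 112/3*y**2 + 2*y → 252248864/6712233*y**2 + 2*y
  leading term y**2: subtract (756746592/455091634811)·h_4 from 252248864/6712233*y**2 + 2*y → 49194833298/5006007982921*y
  leading term y: no divisor's leading term divides it; move 49194833298/5006007982921*y to the remainder.
  remainder 49194833298/5006007982921*y ≠ 0; add h_5 = 49194833298/5006007982921*y to the basis.

The other S-polynomials (S(f_2,f_3), S(f_1,h_4), S(f_2,h_4), S(f_3,h_4), S(f_1,h_5), S(f_2,h_5), S(f_3,h_5), S(h_4,h_5)) all reduce to 0 modulo the current basis, so we have a Gröbner basis.
Inter-reduce: drop elements whose leading term is divisible by another's, tail-reduce, and make monic.
Reduced Gröbner basis: {x, y}.
Label its elements g_1 = x, g_2 = y.

Reduce p = x**2*y - 5*x + 4*y**2 + 5 modulo G:
  leading term x**2*y: subtract (x*y)·g_1 from x**2*y - 5*x + 4*y**2 + 5 → -5*x + 4*y**2 + 5
  leading term x: subtract (-5)·g_1 from -5*x + 4*y**2 + 5 → 4*y**2 + 5
  leading term y**2: subtract (4*y)·g_2 from 4*y**2 + 5 → 5
  leading term 1: no divisor's leading term divides it; move 5 to the remainder.
  normal form = 5.
The normal form is nonzero, so p ∉ I. Since p minus its normal form lies in I, I + (p) = I + (r) where r = 5; decide whether this ideal is the whole ring.
Here r = 5 is a nonzero constant, hence a unit: 1 ∈ I + (p), the Gröbner basis of I + (p) is {1}, and the enlarged system has no common solution — adjoining p is inconsistent.

Adjoining x**2*y - 5*x + 4*y**2 + 5 makes the ideal the whole ring: the system is inconsistent.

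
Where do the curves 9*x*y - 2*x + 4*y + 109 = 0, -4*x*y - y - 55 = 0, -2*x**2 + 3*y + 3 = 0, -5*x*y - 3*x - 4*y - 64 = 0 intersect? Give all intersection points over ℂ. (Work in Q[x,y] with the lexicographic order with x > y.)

{(-3, 5)}

Compute a lex Gröbner basis by Buchberger's algorithm.
f_1 = 9*x*y - 2*x + 4*y + 109, LT = x*y.
f_2 = -4*x*y - y - 55, LT = x*y.
f_3 = -2*x**2 + 3*y + 3, LT = x**2.
f_4 = -5*x*y - 3*x - 4*y - 64, LT = x*y.

S(f_1,f_2): lcm = x*y. S = -2/9*x + 7/36*y - 59/36.
  leading term x: no divisor's leading term divides it; move -2/9*x to the remainder.
  leading term y: no divisor's leading term divides it; move 7/36*y to the remainder.
  leading term 1: no divisor's leading term divides it; move -59/36 to the remainder.
  remainder -2/9*x + 7/36*y - 59/36 ≠ 0; add h_5 = -2/9*x + 7/36*y - 59/36 to the basis.

S(f_1,f_3): lcm = x**2*y. S = -2/9*x**2 + 4/9*x*y + 109/9*x + 3/2*y**2 + 3/2*y.
  leading term x**2: subtract (1/9)·f_3 from -2/9*x**2 + 4/9*x*y + 109/9*x + 3/2*y**2 + 3/2*y → 4/9*x*y + 109/9*x + 3/2*y**2 + 7/6*y - 1/3
  leading term x*y: subtract (4/81)·f_1 from 4/9*x*y + 109/9*x + 3/2*y**2 + 7/6*y - 1/3 → 989/81*x + 3/2*y**2 + 157/162*y - 463/81
  leading term x: subtract (-989/18)·h_5 from 989/81*x + 3/2*y**2 + 157/162*y - 463/81 → 3/2*y**2 + 839/72*y - 6895/72
  leading term y**2: no divisor's leading term divides it; move 3/2*y**2 to the remainder.
  leading term y: no divisor's leading term divides it; move 839/72*y to the remainder.
  leading term 1: no divisor's leading term divides it; move -6895/72 to the remainder.
  remainder 3/2*y**2 + 839/72*y - 6895/72 ≠ 0; add h_6 = 3/2*y**2 + 839/72*y - 6895/72 to the basis.

S(f_1,f_4): lcm = x*y. S = -37/45*x - 16/45*y - 31/45.
  leading term x: subtract (37/10)·h_5 from -37/45*x - 16/45*y - 31/45 → -43/40*y + 43/8
  leading term y: no divisor's leading term divides it; move -43/40*y to the remainder.
  leading term 1: no divisor's leading term divides it; move 43/8 to the remainder.
  remainder -43/40*y + 43/8 ≠ 0; add h_7 = -43/40*y + 43/8 to the basis.

The other S-polynomials (S(f_2,f_3), S(f_2,f_4), S(f_3,f_4), S(f_1,h_5), S(f_2,h_5), S(f_3,h_5), S(f_4,h_5), S(f_1,h_6), S(f_2,h_6), S(f_3,h_6), S(f_4,h_6), S(h_5,h_6), S(f_1,h_7), S(f_2,h_7), S(f_3,h_7), S(f_4,h_7), S(h_5,h_7), S(h_6,h_7)) all reduce to 0 modulo the current basis, so we have a Gröbner basis.
Inter-reduce: drop elements whose leading term is divisible by another's, tail-reduce, and make monic.
Reduced Gröbner basis: {x + 3, y - 5}.

Since the basis is lex-ordered, y - 5 is univariate in y. Its roots are {5}. Back-substituting each root into the other basis elements fixes the other coordinates.
  y = 5: the earlier basis element becomes x + 3 = 0, giving x = -3 — point (-3, 5).
Substituting each solution back into the original system confirms all equations vanish.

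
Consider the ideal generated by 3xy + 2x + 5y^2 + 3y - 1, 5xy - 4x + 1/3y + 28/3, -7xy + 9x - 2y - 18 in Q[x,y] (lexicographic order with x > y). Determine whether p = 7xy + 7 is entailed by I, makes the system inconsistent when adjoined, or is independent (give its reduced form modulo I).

First compute the reduced Gröbner basis of I by Buchberger's algorithm.
f_1 = 3xy + 2x + 5y^2 + 3y - 1, LT = xy.
f_2 = 5xy - 4x + 1/3y + 28/3, LT = xy.
f_3 = -7xy + 9x - 2y - 18, LT = xy.

S(f_1,f_2): lcm = xy. S = 22/15x + 5/3y^2 + 14/15y - 11/5.
  leading term x: no divisor's leading term divides it; move 22/15x to the remainder.
  leading term y^2: no divisor's leading term divides it; move 5/3y^2 to the remainder.
  leading term y: no divisor's leading term divides it; move 14/15y to the remainder.
  leading term 1: no divisor's leading term divides it; move -11/5 to the remainder.
  remainder 22/15x + 5/3y^2 + 14/15y - 11/5 ≠ 0; add h_4 = 22/15x + 5/3y^2 + 14/15y - 11/5 to the basis.

S(f_1,f_3): lcm = xy. S = 41/21x + 5/3y^2 + 5/7y - 61/21.
  leading term x: subtract (205/154)·h_4 from 41/21x + 5/3y^2 + 5/7y - 61/21 → -85/154y^2 - 122/231y + 1/42
  leading term y^2: no divisor's leading term divides it; move -85/154y^2 to the remainder.
  leading term y: no divisor's leading term divides it; move -122/231y to the remainder.
  leading term 1: no divisor's leading term divides it; move 1/42 to the remainder.
  remainder -85/154y^2 - 122/231y + 1/42 ≠ 0; add h_5 = -85/154y^2 - 122/231y + 1/42 to the basis.

S(f_2,f_3): lcm = xy. S = 17/35x - 23/105y - 74/105.
  leading term x: subtract (51/154)·h_4 from 17/35x - 23/105y - 74/105 → -85/154y^2 - 122/231y + 1/42
  leading term y^2: subtract (1)·h_5 from -85/154y^2 - 122/231y + 1/42 → 0
  remainder 0.

S(f_1,h_4): lcm = xy. S = 2/3x - 25/22y^3 + 34/33y^2 + 5/2y - 1/3.
  leading term x: subtract (5/11)·h_4 from 2/3x - 25/22y^3 + 34/33y^2 + 5/2y - 1/3 → -25/22y^3 + 3/11y^2 + 137/66y + 2/3
  leading term y^3: subtract (35/17y)·h_5 from -25/22y^3 + 3/11y^2 + 137/66y + 2/3 → 763/561y^2 + 379/187y + 2/3
  leading term y^2: subtract (-10682/4335)·h_5 from 763/561y^2 + 379/187y + 2/3 → 9433/13005y + 9433/13005
  leading term y: no divisor's leading term divides it; move 9433/13005y to the remainder.
  leading term 1: no divisor's leading term divides it; move 9433/13005 to the remainder.
  remainder 9433/13005y + 9433/13005 ≠ 0; add h_6 = 9433/13005y + 9433/13005 to the basis.

S(f_2,h_4): lcm = xy. S = -4/5x - 25/22y^3 - 7/11y^2 + 47/30y + 28/15.
  leading term x: subtract (-6/11)·h_4 from -4/5x - 25/22y^3 - 7/11y^2 + 47/30y + 28/15 → -25/22y^3 + 3/11y^2 + 137/66y + 2/3
  leading term y^3: subtract (35/17y)·h_5 from -25/22y^3 + 3/11y^2 + 137/66y + 2/3 → 763/561y^2 + 379/187y + 2/3
  leading term y^2: subtract (-10682/4335)·h_5 from 763/561y^2 + 379/187y + 2/3 → 9433/13005y + 9433/13005
  leading term y: subtract (1)·h_6 from 9433/13005y + 9433/13005 → 0
  remainder 0.

S(f_3,h_4): lcm = xy. S = -9/7x - 25/22y^3 - 7/11y^2 + 25/14y + 18/7.
  leading term x: subtract (-135/154)·h_4 from -9/7x - 25/22y^3 - 7/11y^2 + 25/14y + 18/7 → -25/22y^3 + 127/154y^2 + 401/154y + 9/14
  leading term y^3: subtract (35/17y)·h_5 from -25/22y^3 + 127/154y^2 + 401/154y + 9/14 → 15017/7854y^2 + 10033/3927y + 9/14
  leading term y^2: subtract (-15017/4335)·h_5 from 15017/7854y^2 + 10033/3927y + 9/14 → 9433/13005y + 9433/13005
  leading term y: subtract (1)·h_6 from 9433/13005y + 9433/13005 → 0
  remainder 0.

S(f_1,h_5): lcm = xy^2. S = -74/255xy + 11/255x + 5/3y^3 + y^2 - 1/3y.
  leading term xy: subtract (-74/765)·f_1 from -74/255xy + 11/255x + 5/3y^3 + y^2 - 1/3y → 181/765x + 5/3y^3 + 227/153y^2 - 11/255y - 74/765
  leading term x: subtract (181/1122)·h_4 from 181/765x + 5/3y^3 + 227/153y^2 - 11/255y - 74/765 → 5/3y^3 + 1363/1122y^2 - 326/1683y + 79/306
  leading term y^3: subtract (-154/51y)·h_5 from 5/3y^3 + 1363/1122y^2 - 326/1683y + 79/306 → -1279/3366y^2 - 205/1683y + 79/306
  leading term y^2: subtract (8953/13005)·h_5 from -1279/3366y^2 - 205/1683y + 79/306 → 9433/39015y + 9433/39015
  leading term y: subtract (1/3)·h_6 from 9433/39015y + 9433/39015 → 0
  remainder 0.

S(f_2,h_5): lcm = xy^2. S = -448/255xy + 11/255x + 1/15y^2 + 28/15y.
  leading term xy: subtract (-448/765)·f_1 from -448/255xy + 11/255x + 1/15y^2 + 28/15y → 929/765x + 2291/765y^2 + 308/85y - 448/765
  leading term x: subtract (929/1122)·h_4 from 929/765x + 2291/765y^2 + 308/85y - 448/765 → 9059/5610y^2 + 23989/8415y + 1891/1530
  leading term y^2: subtract (-63413/21675)·h_5 from 9059/5610y^2 + 23989/8415y + 1891/1530 → 9433/7225y + 9433/7225
  leading term y: subtract (9/5)·h_6 from 9433/7225y + 9433/7225 → 0
  remainder 0.

S(f_3,h_5): lcm = xy^2. S = -4003/1785xy + 11/255x + 2/7y^2 + 18/7y.
  leading term xy: subtract (-4003/5355)·f_1 from -4003/1785xy + 11/255x + 2/7y^2 + 18/7y → 8237/5355x + 4309/1071y^2 + 8593/1785y - 4003/5355
  leading term x: subtract (8237/7854)·h_4 from 8237/5355x + 4309/1071y^2 + 8593/1785y - 4003/5355 → 851/374y^2 + 45182/11781y + 3341/2142
  leading term y^2: subtract (-5957/1445)·h_5 from 851/374y^2 + 45182/11781y + 3341/2142 → 150928/91035y + 150928/91035
  leading term y: subtract (16/7)·h_6 from 150928/91035y + 150928/91035 → 0
  remainder 0.

S(h_4,h_5): leading monomials are coprime, so the S-polynomial reduces to 0 (Buchberger's first criterion).
S(f_1,h_6): lcm = xy. S = -1/3x + 5/3y^2 + y - 1/3.
  leading term x: subtract (-5/22)·h_4 from -1/3x + 5/3y^2 + y - 1/3 → 45/22y^2 + 40/33y - 5/6
  leading term y^2: subtract (-63/17)·h_5 from 45/22y^2 + 40/33y - 5/6 → -38/51y - 38/51
  leading term y: subtract (-9690/9433)·h_6 from -38/51y - 38/51 → 0
  remainder 0.

S(f_2,h_6): lcm = xy. S = -9/5x + 1/15y + 28/15.
  leading term x: subtract (-27/22)·h_4 from -9/5x + 1/15y + 28/15 → 45/22y^2 + 40/33y - 5/6
  leading term y^2: subtract (-63/17)·h_5 from 45/22y^2 + 40/33y - 5/6 → -38/51y - 38/51
  leading term y: subtract (-9690/9433)·h_6 from -38/51y - 38/51 → 0
  remainder 0.

S(f_3,h_6): lcm = xy. S = -16/7x + 2/7y + 18/7.
  leading term x: subtract (-120/77)·h_4 from -16/7x + 2/7y + 18/7 → 200/77y^2 + 134/77y - 6/7
  leading term y^2: subtract (-80/17)·h_5 from 200/77y^2 + 134/77y - 6/7 → -38/51y - 38/51
  leading term y: subtract (-9690/9433)·h_6 from -38/51y - 38/51 → 0
  remainder 0.

S(h_4,h_6): leading monomials are coprime, so the S-polynomial reduces to 0 (Buchberger's first criterion).
S(h_5,h_6): lcm = y^2. S = -11/255y - 11/255.
  leading term y: subtract (-561/9433)·h_6 from -11/255y - 11/255 → 0
  remainder 0.

Every S-polynomial of the final basis reduces to 0, so we have a Gröbner basis.
Inter-reduce: drop elements whose leading term is divisible by another's, tail-reduce, and make monic.
Reduced Gröbner basis: {x - 1, y + 1}.
Label its elements g_1 = x - 1, g_2 = y + 1.

Reduce p = 7xy + 7 modulo G:
  leading term xy: subtract (7y)·g_1 from 7xy + 7 → 7y + 7
  leading term y: subtract (7)·g_2 from 7y + 7 → 0
  normal form = 0.
Since the normal form is 0, p ∈ I.

Ideal membership is decidable via reduction modulo a Gröbner basis.

7xy + 7 lies in I (it reduces to 0).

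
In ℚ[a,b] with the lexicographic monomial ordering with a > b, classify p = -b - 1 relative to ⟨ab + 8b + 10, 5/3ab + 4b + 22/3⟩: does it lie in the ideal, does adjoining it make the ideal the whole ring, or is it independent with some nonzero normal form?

-b - 1 lies in I (it reduces to 0).

First compute the reduced Gröbner basis of I by Buchberger's algorithm.
f_1 = ab + 8b + 10, LT = ab.
f_2 = 5/3ab + 4b + 22/3, LT = ab.

S(f_1,f_2): lcm = ab. S = 28/5b + 28/5.
  leading term b: no divisor's leading term divides it; move 28/5b to the remainder.
  leading term 1: no divisor's leading term divides it; move 28/5 to the remainder.
  remainder 28/5b + 28/5 ≠ 0; add h_3 = 28/5b + 28/5 to the basis.

S(f_1,h_3): lcm = ab. S = -a + 8b + 10.
  leading term a: no divisor's leading term divides it; move -a to the remainder.
  leading term b: subtract (10/7)·h_3 from 8b + 10 → 2
  leading term 1: no divisor's leading term divides it; move 2 to the remainder.
  remainder -a + 2 ≠ 0; add h_4 = -a + 2 to the basis.

The other S-polynomials (S(f_2,h_3), S(f_1,h_4), S(f_2,h_4), S(h_3,h_4)) all reduce to 0 modulo the current basis, so we have a Gröbner basis.
Inter-reduce: drop elements whose leading term is divisible by another's, tail-reduce, and make monic.
Reduced Gröbner basis: {a - 2, b + 1}.
Label its elements g_1 = a - 2, g_2 = b + 1.

Reduce p = -b - 1 modulo G:
  leading term b: subtract (-1)·g_2 from -b - 1 → 0
  normal form = 0.
Since the normal form is 0, p ∈ I.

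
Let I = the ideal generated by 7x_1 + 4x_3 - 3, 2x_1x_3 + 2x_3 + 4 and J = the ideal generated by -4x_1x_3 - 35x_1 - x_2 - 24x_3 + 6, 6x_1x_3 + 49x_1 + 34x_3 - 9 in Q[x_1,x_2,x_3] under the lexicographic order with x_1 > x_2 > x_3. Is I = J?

Equality of ideals is decidable: compute both reduced Gröbner bases (unique for the ordering) and check whether they agree.
Buchberger on the first generating set:
f_1 = 7x_1 + 4x_3 - 3, LT = x_1.
f_2 = 2x_1x_3 + 2x_3 + 4, LT = x_1x_3.

S(f_1,f_2): lcm = x_1x_3. S = \tfrac{4}{7}x_3^{2} - \tfrac{10}{7}x_3 - 2.
  leading term x_3^{2}: no divisor's leading term divides it; move \tfrac{4}{7}x_3^{2} to the remainder.
  leading term x_3: no divisor's leading term divides it; move -\tfrac{10}{7}x_3 to the remainder.
  leading term 1: no divisor's leading term divides it; move -2 to the remainder.
  remainder \tfrac{4}{7}x_3^{2} - \tfrac{10}{7}x_3 - 2 ≠ 0; add g_3 = \tfrac{4}{7}x_3^{2} - \tfrac{10}{7}x_3 - 2 to the basis.

S(f_1,g_3): leading monomials are coprime, so the S-polynomial reduces to 0 (Buchberger's first criterion).
S(f_2,g_3): lcm = x_1x_3^{2}. S = \tfrac{5}{2}x_1x_3 + \tfrac{7}{2}x_1 + x_3^{2} + 2x_3.
  leading term x_1x_3: subtract (\tfrac{5}{14}x_3)·f_1 from \tfrac{5}{2}x_1x_3 + \tfrac{7}{2}x_1 + x_3^{2} + 2x_3 → \tfrac{7}{2}x_1 - \tfrac{3}{7}x_3^{2} + \tfrac{43}{14}x_3
  leading term x_1: subtract (\tfrac{1}{2})·f_1 from \tfrac{7}{2}x_1 - \tfrac{3}{7}x_3^{2} + \tfrac{43}{14}x_3 → -\tfrac{3}{7}x_3^{2} + \tfrac{15}{14}x_3 + \tfrac{3}{2}
  leading term x_3^{2}: subtract (-\tfrac{3}{4})·g_3 from -\tfrac{3}{7}x_3^{2} + \tfrac{15}{14}x_3 + \tfrac{3}{2} → 0
  remainder 0.

Every S-polynomial of the final basis reduces to 0, so we have a Gröbner basis.
Inter-reduce: drop elements whose leading term is divisible by another's, tail-reduce, and make monic.
Reduced Gröbner basis: {x_1 + \tfrac{4}{7}x_3 - \tfrac{3}{7}, x_3^{2} - \tfrac{5}{2}x_3 - \tfrac{7}{2}}.

Buchberger on the second generating set:
h_1 = -4x_1x_3 - 35x_1 - x_2 - 24x_3 + 6, LT = x_1x_3.
h_2 = 6x_1x_3 + 49x_1 + 34x_3 - 9, LT = x_1x_3.

S(h_1,h_2): lcm = x_1x_3. S = \tfrac{7}{12}x_1 + \tfrac{1}{4}x_2 + \tfrac{1}{3}x_3.
  leading term x_1: no divisor's leading term divides it; move \tfrac{7}{12}x_1 to the remainder.
  leading term x_2: no divisor's leading term divides it; move \tfrac{1}{4}x_2 to the remainder.
  leading term x_3: no divisor's leading term divides it; move \tfrac{1}{3}x_3 to the remainder.
  remainder \tfrac{7}{12}x_1 + \tfrac{1}{4}x_2 + \tfrac{1}{3}x_3 ≠ 0; add k_3 = \tfrac{7}{12}x_1 + \tfrac{1}{4}x_2 + \tfrac{1}{3}x_3 to the basis.

S(h_1,k_3): lcm = x_1x_3. S = \tfrac{35}{4}x_1 - \tfrac{3}{7}x_2x_3 + \tfrac{1}{4}x_2 - \tfrac{4}{7}x_3^{2} + 6x_3 - \tfrac{3}{2}.
  leading term x_1: subtract (15)·k_3 from \tfrac{35}{4}x_1 - \tfrac{3}{7}x_2x_3 + \tfrac{1}{4}x_2 - \tfrac{4}{7}x_3^{2} + 6x_3 - \tfrac{3}{2} → -\tfrac{3}{7}x_2x_3 - \tfrac{7}{2}x_2 - \tfrac{4}{7}x_3^{2} + x_3 - \tfrac{3}{2}
  leading term x_2x_3: no divisor's leading term divides it; move -\tfrac{3}{7}x_2x_3 to the remainder.
  leading term x_2: no divisor's leading term divides it; move -\tfrac{7}{2}x_2 to the remainder.
  leading term x_3^{2}: no divisor's leading term divides it; move -\tfrac{4}{7}x_3^{2} to the remainder.
  leading term x_3: no divisor's leading term divides it; move x_3 to the remainder.
  leading term 1: no divisor's leading term divides it; move -\tfrac{3}{2} to the remainder.
  remainder -\tfrac{3}{7}x_2x_3 - \tfrac{7}{2}x_2 - \tfrac{4}{7}x_3^{2} + x_3 - \tfrac{3}{2} ≠ 0; add k_4 = -\tfrac{3}{7}x_2x_3 - \tfrac{7}{2}x_2 - \tfrac{4}{7}x_3^{2} + x_3 - \tfrac{3}{2} to the basis.

S(h_2,k_3): lcm = x_1x_3. S = \tfrac{49}{6}x_1 - \tfrac{3}{7}x_2x_3 - \tfrac{4}{7}x_3^{2} + \tfrac{17}{3}x_3 - \tfrac{3}{2}.
  leading term x_1: subtract (14)·k_3 from \tfrac{49}{6}x_1 - \tfrac{3}{7}x_2x_3 - \tfrac{4}{7}x_3^{2} + \tfrac{17}{3}x_3 - \tfrac{3}{2} → -\tfrac{3}{7}x_2x_3 - \tfrac{7}{2}x_2 - \tfrac{4}{7}x_3^{2} + x_3 - \tfrac{3}{2}
  leading term x_2x_3: subtract (1)·k_4 from -\tfrac{3}{7}x_2x_3 - \tfrac{7}{2}x_2 - \tfrac{4}{7}x_3^{2} + x_3 - \tfrac{3}{2} → 0
  remainder 0.

S(h_1,k_4): lcm = x_1x_2x_3. S = \tfrac{7}{12}x_1x_2 - \tfrac{4}{3}x_1x_3^{2} + \tfrac{7}{3}x_1x_3 - \tfrac{7}{2}x_1 + \tfrac{1}{4}x_2^{2} + 6x_2x_3 - \tfrac{3}{2}x_2.
  leading term x_1x_2: subtract (x_2)·k_3 from \tfrac{7}{12}x_1x_2 - \tfrac{4}{3}x_1x_3^{2} + \tfrac{7}{3}x_1x_3 - \tfrac{7}{2}x_1 + \tfrac{1}{4}x_2^{2} + 6x_2x_3 - \tfrac{3}{2}x_2 → -\tfrac{4}{3}x_1x_3^{2} + \tfrac{7}{3}x_1x_3 - \tfrac{7}{2}x_1 + \tfrac{17}{3}x_2x_3 - \tfrac{3}{2}x_2
  leading term x_1x_3^{2}: subtract (\tfrac{1}{3}x_3)·h_1 from -\tfrac{4}{3}x_1x_3^{2} + \tfrac{7}{3}x_1x_3 - \tfrac{7}{2}x_1 + \tfrac{17}{3}x_2x_3 - \tfrac{3}{2}x_2 → 14x_1x_3 - \tfrac{7}{2}x_1 + 6x_2x_3 - \tfrac{3}{2}x_2 + 8x_3^{2} - 2x_3
  leading term x_1x_3: subtract (-\tfrac{7}{2})·h_1 from 14x_1x_3 - \tfrac{7}{2}x_1 + 6x_2x_3 - \tfrac{3}{2}x_2 + 8x_3^{2} - 2x_3 → -126x_1 + 6x_2x_3 - 5x_2 + 8x_3^{2} - 86x_3 + 21
  leading term x_1: subtract (-216)·k_3 from -126x_1 + 6x_2x_3 - 5x_2 + 8x_3^{2} - 86x_3 + 21 → 6x_2x_3 + 49x_2 + 8x_3^{2} - 14x_3 + 21
  leading term x_2x_3: subtract (-14)·k_4 from 6x_2x_3 + 49x_2 + 8x_3^{2} - 14x_3 + 21 → 0
  remainder 0.

S(h_2,k_4): lcm = x_1x_2x_3. S = -\tfrac{4}{3}x_1x_3^{2} + \tfrac{7}{3}x_1x_3 - \tfrac{7}{2}x_1 + \tfrac{17}{3}x_2x_3 - \tfrac{3}{2}x_2.
  leading term x_1x_3^{2}: subtract (\tfrac{1}{3}x_3)·h_1 from -\tfrac{4}{3}x_1x_3^{2} + \tfrac{7}{3}x_1x_3 - \tfrac{7}{2}x_1 + \tfrac{17}{3}x_2x_3 - \tfrac{3}{2}x_2 → 14x_1x_3 - \tfrac{7}{2}x_1 + 6x_2x_3 - \tfrac{3}{2}x_2 + 8x_3^{2} - 2x_3
  leading term x_1x_3: subtract (-\tfrac{7}{2})·h_1 from 14x_1x_3 - \tfrac{7}{2}x_1 + 6x_2x_3 - \tfrac{3}{2}x_2 + 8x_3^{2} - 2x_3 → -126x_1 + 6x_2x_3 - 5x_2 + 8x_3^{2} - 86x_3 + 21
  leading term x_1: subtract (-216)·k_3 from -126x_1 + 6x_2x_3 - 5x_2 + 8x_3^{2} - 86x_3 + 21 → 6x_2x_3 + 49x_2 + 8x_3^{2} - 14x_3 + 21
  leading term x_2x_3: subtract (-14)·k_4 from 6x_2x_3 + 49x_2 + 8x_3^{2} - 14x_3 + 21 → 0
  remainder 0.

S(k_3,k_4): leading monomials are coprime, so the S-polynomial reduces to 0 (Buchberger's first criterion).
Every S-polynomial of the final basis reduces to 0, so we have a Gröbner basis.
Inter-reduce: drop elements whose leading term is divisible by another's, tail-reduce, and make monic.
Reduced Gröbner basis: {x_1 + \tfrac{3}{7}x_2 + \tfrac{4}{7}x_3, x_2x_3 + \tfrac{49}{6}x_2 + \tfrac{4}{3}x_3^{2} - \tfrac{7}{3}x_3 + \tfrac{7}{2}}.

Since the reduced bases disagree, the two ideals are not the same.

No, the ideals differ.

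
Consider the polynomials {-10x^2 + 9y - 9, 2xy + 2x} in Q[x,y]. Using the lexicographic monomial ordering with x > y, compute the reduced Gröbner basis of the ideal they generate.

G = {x^2 - 9/10y + 9/10, xy + x, y^2 - 1}

f_1 = -10x^2 + 9y - 9, LT = x^2.
f_2 = 2xy + 2x, LT = xy.

S(f_1,f_2): lcm = x^2y. S = -x^2 - 9/10y^2 + 9/10y.
  leading term x^2: subtract (1/10)·f_1 from -x^2 - 9/10y^2 + 9/10y → -9/10y^2 + 9/10
  leading term y^2: no divisor's leading term divides it; move -9/10y^2 to the remainder.
  leading term 1: no divisor's leading term divides it; move 9/10 to the remainder.
  remainder -9/10y^2 + 9/10 ≠ 0; add g_3 = -9/10y^2 + 9/10 to the basis.

S(f_1,g_3): leading monomials are coprime, so the S-polynomial reduces to 0 (Buchberger's first criterion).
S(f_2,g_3): lcm = xy^2. S = xy + x.
  leading term xy: subtract (1/2)·f_2 from xy + x → 0
  remainder 0.

Every S-polynomial of the final basis reduces to 0, so we have a Gröbner basis.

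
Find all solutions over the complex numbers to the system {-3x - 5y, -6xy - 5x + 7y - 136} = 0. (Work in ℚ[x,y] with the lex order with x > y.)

Compute a lex Gröbner basis by Buchberger's algorithm.
f_1 = -3x - 5y, LT = x.
f_2 = -6xy - 5x + 7y - 136, LT = xy.

S(f_1,f_2): lcm = xy. S = -⅚x + 5/3y² + 7/6y - 68/3.
  leading term x: subtract (5/18)·f_1 from -⅚x + 5/3y² + 7/6y - 68/3 → 5/3y² + 23/9y - 68/3
  leading term y²: no divisor's leading term divides it; move 5/3y² to the remainder.
  leading term y: no divisor's leading term divides it; move 23/9y to the remainder.
  leading term 1: no divisor's leading term divides it; move -68/3 to the remainder.
  remainder 5/3y² + 23/9y - 68/3 ≠ 0; add h_3 = 5/3y² + 23/9y - 68/3 to the basis.

S(f_1,h_3): leading monomials are coprime, so the S-polynomial reduces to 0 (Buchberger's first criterion).
S(f_2,h_3): lcm = xy². S = -7/10xy + 68/5x - 7/6y² + 68/3y.
  leading term xy: subtract (7/30y)·f_1 from -7/10xy + 68/5x - 7/6y² + 68/3y → 68/5x + 68/3y
  leading term x: subtract (-68/15)·f_1 from 68/5x + 68/3y → 0
  remainder 0.

Every S-polynomial of the final basis reduces to 0, so we have a Gröbner basis.
Inter-reduce: drop elements whose leading term is divisible by another's, tail-reduce, and make monic.
Reduced Gröbner basis: {x + 5/3y, y² + 23/15y - 68/5}.

From the last basis element, y² + 23/15y - 68/5 = 0, so y takes values in {-68/15, 3}. Each choice, substituted upward through the basis, yields the corresponding point(s) of the solution set.
  y = -68/15: the earlier basis element becomes x - 68/9 = 0, giving x = 68/9 — point (68/9, -68/15).
  y = 3: the earlier basis element becomes x + 5 = 0, giving x = -5 — point (-5, 3).
Check: every point annihilates each of the original generators.

{(68/9, -68/15), (-5, 3)}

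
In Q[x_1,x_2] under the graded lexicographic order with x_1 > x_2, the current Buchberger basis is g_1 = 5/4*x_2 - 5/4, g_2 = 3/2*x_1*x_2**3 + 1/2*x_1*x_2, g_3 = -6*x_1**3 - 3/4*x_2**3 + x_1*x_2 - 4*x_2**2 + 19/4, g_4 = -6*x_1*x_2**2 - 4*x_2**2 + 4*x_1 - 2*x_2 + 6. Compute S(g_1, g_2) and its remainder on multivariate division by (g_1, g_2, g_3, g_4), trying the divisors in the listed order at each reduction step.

S(g_1, g_2) = -x_1*x_2**2 - 1/3*x_1*x_2; remainder on division = -4/3*x_1.

lcm(LM(g_1), LM(g_2)) = x_1*x_2**3.
S = (lcm/LT(g_1))·g_1 − (lcm/LT(g_2))·g_2 = -x_1*x_2**2 - 1/3*x_1*x_2.
Reduce S modulo (g_1, g_2, g_3, g_4) in that order:
  leading term x_1*x_2**2: subtract (-4/5*x_1*x_2)·g_1 from -x_1*x_2**2 - 1/3*x_1*x_2 → -4/3*x_1*x_2
  leading term x_1*x_2: subtract (-16/15*x_1)·g_1 from -4/3*x_1*x_2 → -4/3*x_1
  leading term x_1: no divisor's leading term divides it; move -4/3*x_1 to the remainder.
The remainder -4/3*x_1 is nonzero, so it would be added as the next basis element.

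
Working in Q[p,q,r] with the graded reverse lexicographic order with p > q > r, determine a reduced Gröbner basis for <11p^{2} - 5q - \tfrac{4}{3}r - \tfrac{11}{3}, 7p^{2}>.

G = {p^{2}, q + \tfrac{4}{15}r + \tfrac{11}{15}}

f_1 = 11p^{2} - 5q - \tfrac{4}{3}r - \tfrac{11}{3}, LT = p^{2}.
f_2 = 7p^{2}, LT = p^{2}.

S(f_1,f_2): lcm = p^{2}. S = -\tfrac{5}{11}q - \tfrac{4}{33}r - \tfrac{1}{3}.
  leading term q: no divisor's leading term divides it; move -\tfrac{5}{11}q to the remainder.
  leading term r: no divisor's leading term divides it; move -\tfrac{4}{33}r to the remainder.
  leading term 1: no divisor's leading term divides it; move -\tfrac{1}{3} to the remainder.
  remainder -\tfrac{5}{11}q - \tfrac{4}{33}r - \tfrac{1}{3} ≠ 0; add g_3 = -\tfrac{5}{11}q - \tfrac{4}{33}r - \tfrac{1}{3} to the basis.

The other S-polynomials (S(f_1,g_3), S(f_2,g_3)) all reduce to 0 modulo the current basis, so we have a Gröbner basis.
Inter-reduce: drop elements whose leading term is divisible by another's, tail-reduce, and make monic.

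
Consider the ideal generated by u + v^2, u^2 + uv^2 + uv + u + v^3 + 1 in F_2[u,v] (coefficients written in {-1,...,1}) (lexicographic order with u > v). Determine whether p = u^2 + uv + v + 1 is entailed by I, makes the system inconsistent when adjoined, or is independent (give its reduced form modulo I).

First compute the reduced Gröbner basis of I by Buchberger's algorithm.
f_1 = u + v^2, LT = u.
f_2 = u^2 + uv^2 + uv + u + v^3 + 1, LT = u^2.

S(f_1,f_2): lcm = u^2. S = uv + u + v^3 + 1.
  reduce S modulo (f_1, f_2):
  remainder v^2 + 1 ≠ 0; add h_3 = v^2 + 1 to the basis.

The other S-polynomials (S(f_1,h_3), S(f_2,h_3)) all reduce to 0 modulo the current basis, so we have a Gröbner basis.
Inter-reduce: drop elements whose leading term is divisible by another's, tail-reduce, and make monic.
Reduced Gröbner basis: {u + 1, v^2 + 1}.
Label its elements g_1 = u + 1, g_2 = v^2 + 1.

Reduce p = u^2 + uv + v + 1 modulo G:
  leading term u^2: subtract (u)·g_1 from u^2 + uv + v + 1 → uv + u + v + 1
  leading term uv: subtract (v)·g_1 from uv + u + v + 1 → u + 1
  leading term u: subtract (1)·g_1 from u + 1 → 0
  normal form = 0.
Since the normal form is 0, p ∈ I.

u^2 + uv + v + 1 lies in I (it reduces to 0).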